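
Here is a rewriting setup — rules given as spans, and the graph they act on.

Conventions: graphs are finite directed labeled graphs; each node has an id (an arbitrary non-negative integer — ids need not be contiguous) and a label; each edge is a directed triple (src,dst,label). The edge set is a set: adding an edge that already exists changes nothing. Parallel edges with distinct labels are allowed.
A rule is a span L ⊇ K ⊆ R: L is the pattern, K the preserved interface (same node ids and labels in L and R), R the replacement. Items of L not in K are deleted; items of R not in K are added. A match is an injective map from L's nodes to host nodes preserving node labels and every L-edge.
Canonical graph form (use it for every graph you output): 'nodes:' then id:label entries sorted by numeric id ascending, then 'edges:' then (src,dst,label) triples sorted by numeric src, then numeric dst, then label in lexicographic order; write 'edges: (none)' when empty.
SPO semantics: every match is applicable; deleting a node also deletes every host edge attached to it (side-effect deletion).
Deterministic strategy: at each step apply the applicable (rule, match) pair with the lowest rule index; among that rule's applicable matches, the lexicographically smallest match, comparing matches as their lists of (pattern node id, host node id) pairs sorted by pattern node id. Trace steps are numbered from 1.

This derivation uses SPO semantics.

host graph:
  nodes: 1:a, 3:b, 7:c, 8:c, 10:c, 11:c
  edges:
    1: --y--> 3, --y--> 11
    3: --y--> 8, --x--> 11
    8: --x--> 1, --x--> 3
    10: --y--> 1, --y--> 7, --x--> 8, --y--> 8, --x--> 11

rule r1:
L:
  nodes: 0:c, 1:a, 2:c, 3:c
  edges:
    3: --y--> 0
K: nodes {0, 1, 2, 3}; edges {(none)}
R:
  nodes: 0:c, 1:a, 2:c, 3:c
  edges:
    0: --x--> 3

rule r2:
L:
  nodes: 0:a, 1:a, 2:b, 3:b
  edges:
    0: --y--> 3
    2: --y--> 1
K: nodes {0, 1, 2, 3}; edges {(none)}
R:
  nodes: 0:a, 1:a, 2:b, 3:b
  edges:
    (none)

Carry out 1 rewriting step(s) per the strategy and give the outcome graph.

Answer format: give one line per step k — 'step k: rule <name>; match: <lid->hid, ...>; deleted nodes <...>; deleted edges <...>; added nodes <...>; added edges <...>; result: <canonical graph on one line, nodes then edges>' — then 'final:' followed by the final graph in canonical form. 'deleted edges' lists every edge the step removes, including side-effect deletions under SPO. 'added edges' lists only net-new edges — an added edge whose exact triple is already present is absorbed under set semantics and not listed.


step 1: rule r1; match: 0->7, 1->1, 2->8, 3->10; deleted nodes (none); deleted edges (10,7,y); added nodes (none); added edges (7,10,x); result: nodes: 1:a, 3:b, 7:c, 8:c, 10:c, 11:c edges: (1,3,y); (1,11,y); (3,8,y); (3,11,x); (7,10,x); (8,1,x); (8,3,x); (10,1,y); (10,8,x); (10,8,y); (10,11,x)
final:
nodes: 1:a, 3:b, 7:c, 8:c, 10:c, 11:c
edges: (1,3,y); (1,11,y); (3,8,y); (3,11,x); (7,10,x); (8,1,x); (8,3,x); (10,1,y); (10,8,x); (10,8,y); (10,11,x)


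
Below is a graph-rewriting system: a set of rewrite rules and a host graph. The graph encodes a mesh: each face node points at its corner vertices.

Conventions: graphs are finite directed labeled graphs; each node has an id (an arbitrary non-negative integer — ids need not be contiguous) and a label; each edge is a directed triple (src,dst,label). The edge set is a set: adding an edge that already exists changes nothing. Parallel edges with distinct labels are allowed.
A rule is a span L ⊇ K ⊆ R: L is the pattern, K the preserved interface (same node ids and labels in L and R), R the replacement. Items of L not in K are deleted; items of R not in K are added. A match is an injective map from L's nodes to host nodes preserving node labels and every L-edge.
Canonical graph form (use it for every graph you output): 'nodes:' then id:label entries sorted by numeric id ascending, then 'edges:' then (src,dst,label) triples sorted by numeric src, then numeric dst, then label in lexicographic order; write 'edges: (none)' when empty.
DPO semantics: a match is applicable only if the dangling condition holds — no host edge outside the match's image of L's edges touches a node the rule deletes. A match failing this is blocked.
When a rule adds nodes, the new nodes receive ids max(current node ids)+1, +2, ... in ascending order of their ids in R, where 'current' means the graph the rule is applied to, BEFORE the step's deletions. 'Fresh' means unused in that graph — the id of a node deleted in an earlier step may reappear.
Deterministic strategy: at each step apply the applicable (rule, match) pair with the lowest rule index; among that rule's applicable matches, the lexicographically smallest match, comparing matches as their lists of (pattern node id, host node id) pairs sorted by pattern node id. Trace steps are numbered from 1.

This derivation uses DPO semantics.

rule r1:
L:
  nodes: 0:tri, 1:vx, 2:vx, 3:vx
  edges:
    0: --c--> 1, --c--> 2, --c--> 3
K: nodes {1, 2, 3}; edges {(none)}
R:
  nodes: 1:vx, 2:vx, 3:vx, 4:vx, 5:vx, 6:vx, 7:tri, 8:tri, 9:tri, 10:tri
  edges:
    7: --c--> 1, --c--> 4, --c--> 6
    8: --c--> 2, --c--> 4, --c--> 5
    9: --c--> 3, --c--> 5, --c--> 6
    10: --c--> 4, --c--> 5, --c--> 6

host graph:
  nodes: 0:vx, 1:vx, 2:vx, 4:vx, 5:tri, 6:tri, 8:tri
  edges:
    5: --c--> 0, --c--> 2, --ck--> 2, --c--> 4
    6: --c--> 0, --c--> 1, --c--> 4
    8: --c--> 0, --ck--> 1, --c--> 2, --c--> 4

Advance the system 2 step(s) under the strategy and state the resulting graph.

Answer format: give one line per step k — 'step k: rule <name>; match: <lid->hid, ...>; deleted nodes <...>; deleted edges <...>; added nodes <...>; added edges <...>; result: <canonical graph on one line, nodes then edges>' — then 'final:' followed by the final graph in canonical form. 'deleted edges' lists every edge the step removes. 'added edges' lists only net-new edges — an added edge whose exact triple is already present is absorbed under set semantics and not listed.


step 1: rule r1; match: 0->6, 1->0, 2->1, 3->4; deleted nodes 6; deleted edges (6,0,c); (6,1,c); (6,4,c); added nodes 9, 10, 11, 12, 13, 14, 15; added edges (12,0,c); (12,9,c); (12,11,c); (13,1,c); (13,9,c); (13,10,c); (14,4,c); (14,10,c); (14,11,c); (15,9,c); (15,10,c); (15,11,c); result: nodes: 0:vx, 1:vx, 2:vx, 4:vx, 5:tri, 8:tri, 9:vx, 10:vx, 11:vx, 12:tri, 13:tri, 14:tri, 15:tri edges: (5,0,c); (5,2,c); (5,2,ck); (5,4,c); (8,0,c); (8,1,ck); (8,2,c); (8,4,c); (12,0,c); (12,9,c); (12,11,c); (13,1,c); (13,9,c); (13,10,c); (14,4,c); (14,10,c); (14,11,c); (15,9,c); (15,10,c); (15,11,c)
step 2: rule r1; match: 0->12, 1->0, 2->9, 3->11; deleted nodes 12; deleted edges (12,0,c); (12,9,c); (12,11,c); added nodes 16, 17, 18, 19, 20, 21, 22; added edges (19,0,c); (19,16,c); (19,18,c); (20,9,c); (20,16,c); (20,17,c); (21,11,c); (21,17,c); (21,18,c); (22,16,c); (22,17,c); (22,18,c); result: nodes: 0:vx, 1:vx, 2:vx, 4:vx, 5:tri, 8:tri, 9:vx, 10:vx, 11:vx, 13:tri, 14:tri, 15:tri, 16:vx, 17:vx, 18:vx, 19:tri, 20:tri, 21:tri, 22:tri edges: (5,0,c); (5,2,c); (5,2,ck); (5,4,c); (8,0,c); (8,1,ck); (8,2,c); (8,4,c); (13,1,c); (13,9,c); (13,10,c); (14,4,c); (14,10,c); (14,11,c); (15,9,c); (15,10,c); (15,11,c); (19,0,c); (19,16,c); (19,18,c); (20,9,c); (20,16,c); (20,17,c); (21,11,c); (21,17,c); (21,18,c); (22,16,c); (22,17,c); (22,18,c)
final:
nodes: 0:vx, 1:vx, 2:vx, 4:vx, 5:tri, 8:tri, 9:vx, 10:vx, 11:vx, 13:tri, 14:tri, 15:tri, 16:vx, 17:vx, 18:vx, 19:tri, 20:tri, 21:tri, 22:tri
edges: (5,0,c); (5,2,c); (5,2,ck); (5,4,c); (8,0,c); (8,1,ck); (8,2,c); (8,4,c); (13,1,c); (13,9,c); (13,10,c); (14,4,c); (14,10,c); (14,11,c); (15,9,c); (15,10,c); (15,11,c); (19,0,c); (19,16,c); (19,18,c); (20,9,c); (20,16,c); (20,17,c); (21,11,c); (21,17,c); (21,18,c); (22,16,c); (22,17,c); (22,18,c)


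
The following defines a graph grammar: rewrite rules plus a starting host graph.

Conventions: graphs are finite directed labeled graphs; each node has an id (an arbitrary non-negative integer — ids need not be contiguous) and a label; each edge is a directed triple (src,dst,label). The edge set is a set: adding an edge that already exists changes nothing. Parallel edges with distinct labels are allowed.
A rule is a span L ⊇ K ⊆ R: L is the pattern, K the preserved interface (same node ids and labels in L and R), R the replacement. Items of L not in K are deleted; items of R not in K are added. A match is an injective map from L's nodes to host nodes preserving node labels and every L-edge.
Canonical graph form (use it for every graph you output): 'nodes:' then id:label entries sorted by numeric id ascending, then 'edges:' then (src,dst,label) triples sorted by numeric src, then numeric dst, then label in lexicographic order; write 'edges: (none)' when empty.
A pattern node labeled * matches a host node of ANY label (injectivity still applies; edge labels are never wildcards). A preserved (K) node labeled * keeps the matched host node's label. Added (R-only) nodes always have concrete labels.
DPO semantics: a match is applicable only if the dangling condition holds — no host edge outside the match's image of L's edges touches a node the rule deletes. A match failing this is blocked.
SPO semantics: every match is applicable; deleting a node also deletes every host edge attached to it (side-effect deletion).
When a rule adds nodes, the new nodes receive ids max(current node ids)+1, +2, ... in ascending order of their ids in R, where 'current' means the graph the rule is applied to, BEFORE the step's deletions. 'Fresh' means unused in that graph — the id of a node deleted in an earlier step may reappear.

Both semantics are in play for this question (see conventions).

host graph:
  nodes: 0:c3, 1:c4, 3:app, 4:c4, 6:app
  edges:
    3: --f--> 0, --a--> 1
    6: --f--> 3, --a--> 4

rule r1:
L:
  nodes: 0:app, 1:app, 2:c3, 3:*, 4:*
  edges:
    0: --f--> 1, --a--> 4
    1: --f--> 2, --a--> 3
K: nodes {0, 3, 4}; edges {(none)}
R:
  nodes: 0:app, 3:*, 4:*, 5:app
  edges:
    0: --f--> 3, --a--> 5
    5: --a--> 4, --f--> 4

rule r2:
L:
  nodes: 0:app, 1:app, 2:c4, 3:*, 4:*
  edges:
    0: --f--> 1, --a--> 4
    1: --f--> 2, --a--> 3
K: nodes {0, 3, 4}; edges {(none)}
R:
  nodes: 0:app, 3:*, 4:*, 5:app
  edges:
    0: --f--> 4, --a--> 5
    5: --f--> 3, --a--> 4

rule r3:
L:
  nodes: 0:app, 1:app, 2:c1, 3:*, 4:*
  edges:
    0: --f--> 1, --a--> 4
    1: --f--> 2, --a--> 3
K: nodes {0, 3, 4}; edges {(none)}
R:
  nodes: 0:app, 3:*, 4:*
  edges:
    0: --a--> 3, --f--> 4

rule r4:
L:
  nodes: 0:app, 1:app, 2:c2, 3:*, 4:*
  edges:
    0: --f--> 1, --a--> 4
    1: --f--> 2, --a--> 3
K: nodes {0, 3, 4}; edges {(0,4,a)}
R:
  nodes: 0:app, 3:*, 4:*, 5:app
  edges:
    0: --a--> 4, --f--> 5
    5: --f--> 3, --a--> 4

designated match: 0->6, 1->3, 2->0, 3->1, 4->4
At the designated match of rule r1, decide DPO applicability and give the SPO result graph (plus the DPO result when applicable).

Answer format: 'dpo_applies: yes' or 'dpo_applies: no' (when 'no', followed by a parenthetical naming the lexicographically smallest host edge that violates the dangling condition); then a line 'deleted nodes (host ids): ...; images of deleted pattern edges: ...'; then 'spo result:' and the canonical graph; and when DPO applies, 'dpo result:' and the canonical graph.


dpo_applies: yes
deleted nodes (host ids): 0, 3; images of deleted pattern edges: (3,0,f); (3,1,a); (6,3,f); (6,4,a)
spo result:
nodes: 1:c4, 4:c4, 6:app, 7:app
edges: (6,1,f); (6,7,a); (7,4,a); (7,4,f)
dpo result:
nodes: 1:c4, 4:c4, 6:app, 7:app
edges: (6,1,f); (6,7,a); (7,4,a); (7,4,f)


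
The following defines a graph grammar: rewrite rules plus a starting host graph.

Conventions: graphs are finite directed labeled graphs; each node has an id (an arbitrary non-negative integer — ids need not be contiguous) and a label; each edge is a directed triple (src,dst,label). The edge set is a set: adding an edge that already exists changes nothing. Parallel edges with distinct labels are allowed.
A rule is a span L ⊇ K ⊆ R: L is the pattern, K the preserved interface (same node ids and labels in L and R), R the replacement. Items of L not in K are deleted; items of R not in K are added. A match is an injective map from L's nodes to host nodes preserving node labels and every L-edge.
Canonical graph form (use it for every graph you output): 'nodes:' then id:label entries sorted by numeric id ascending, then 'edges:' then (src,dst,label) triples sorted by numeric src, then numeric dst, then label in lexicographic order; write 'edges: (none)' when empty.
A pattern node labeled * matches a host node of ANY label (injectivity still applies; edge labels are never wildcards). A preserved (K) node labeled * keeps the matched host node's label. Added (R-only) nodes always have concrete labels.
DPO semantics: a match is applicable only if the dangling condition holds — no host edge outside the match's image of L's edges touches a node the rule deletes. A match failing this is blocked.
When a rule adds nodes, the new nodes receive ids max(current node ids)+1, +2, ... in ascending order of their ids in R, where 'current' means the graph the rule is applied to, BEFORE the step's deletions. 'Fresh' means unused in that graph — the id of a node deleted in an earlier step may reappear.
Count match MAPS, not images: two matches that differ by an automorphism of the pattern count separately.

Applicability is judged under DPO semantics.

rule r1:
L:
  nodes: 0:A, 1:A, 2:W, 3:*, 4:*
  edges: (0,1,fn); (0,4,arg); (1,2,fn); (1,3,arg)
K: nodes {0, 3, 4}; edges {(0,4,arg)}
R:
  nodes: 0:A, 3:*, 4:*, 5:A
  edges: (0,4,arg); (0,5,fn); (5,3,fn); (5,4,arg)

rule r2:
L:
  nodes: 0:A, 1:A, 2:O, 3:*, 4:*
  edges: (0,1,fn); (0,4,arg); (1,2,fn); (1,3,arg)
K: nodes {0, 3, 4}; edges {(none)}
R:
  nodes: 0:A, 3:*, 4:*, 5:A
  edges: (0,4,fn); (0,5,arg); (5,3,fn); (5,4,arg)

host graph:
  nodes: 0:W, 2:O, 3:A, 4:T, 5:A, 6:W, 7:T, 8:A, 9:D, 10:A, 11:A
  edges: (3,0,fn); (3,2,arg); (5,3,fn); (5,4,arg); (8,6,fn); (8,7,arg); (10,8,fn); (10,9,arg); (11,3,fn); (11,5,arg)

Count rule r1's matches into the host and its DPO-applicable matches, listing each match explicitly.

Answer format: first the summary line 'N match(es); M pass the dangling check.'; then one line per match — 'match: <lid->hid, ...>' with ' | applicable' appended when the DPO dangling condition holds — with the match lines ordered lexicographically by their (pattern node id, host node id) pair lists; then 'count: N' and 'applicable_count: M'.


3 match(es); 1 pass the dangling check.
match: 0->5, 1->3, 2->0, 3->2, 4->4
match: 0->10, 1->8, 2->6, 3->7, 4->9 | applicable
match: 0->11, 1->3, 2->0, 3->2, 4->5
count: 3
applicable_count: 1


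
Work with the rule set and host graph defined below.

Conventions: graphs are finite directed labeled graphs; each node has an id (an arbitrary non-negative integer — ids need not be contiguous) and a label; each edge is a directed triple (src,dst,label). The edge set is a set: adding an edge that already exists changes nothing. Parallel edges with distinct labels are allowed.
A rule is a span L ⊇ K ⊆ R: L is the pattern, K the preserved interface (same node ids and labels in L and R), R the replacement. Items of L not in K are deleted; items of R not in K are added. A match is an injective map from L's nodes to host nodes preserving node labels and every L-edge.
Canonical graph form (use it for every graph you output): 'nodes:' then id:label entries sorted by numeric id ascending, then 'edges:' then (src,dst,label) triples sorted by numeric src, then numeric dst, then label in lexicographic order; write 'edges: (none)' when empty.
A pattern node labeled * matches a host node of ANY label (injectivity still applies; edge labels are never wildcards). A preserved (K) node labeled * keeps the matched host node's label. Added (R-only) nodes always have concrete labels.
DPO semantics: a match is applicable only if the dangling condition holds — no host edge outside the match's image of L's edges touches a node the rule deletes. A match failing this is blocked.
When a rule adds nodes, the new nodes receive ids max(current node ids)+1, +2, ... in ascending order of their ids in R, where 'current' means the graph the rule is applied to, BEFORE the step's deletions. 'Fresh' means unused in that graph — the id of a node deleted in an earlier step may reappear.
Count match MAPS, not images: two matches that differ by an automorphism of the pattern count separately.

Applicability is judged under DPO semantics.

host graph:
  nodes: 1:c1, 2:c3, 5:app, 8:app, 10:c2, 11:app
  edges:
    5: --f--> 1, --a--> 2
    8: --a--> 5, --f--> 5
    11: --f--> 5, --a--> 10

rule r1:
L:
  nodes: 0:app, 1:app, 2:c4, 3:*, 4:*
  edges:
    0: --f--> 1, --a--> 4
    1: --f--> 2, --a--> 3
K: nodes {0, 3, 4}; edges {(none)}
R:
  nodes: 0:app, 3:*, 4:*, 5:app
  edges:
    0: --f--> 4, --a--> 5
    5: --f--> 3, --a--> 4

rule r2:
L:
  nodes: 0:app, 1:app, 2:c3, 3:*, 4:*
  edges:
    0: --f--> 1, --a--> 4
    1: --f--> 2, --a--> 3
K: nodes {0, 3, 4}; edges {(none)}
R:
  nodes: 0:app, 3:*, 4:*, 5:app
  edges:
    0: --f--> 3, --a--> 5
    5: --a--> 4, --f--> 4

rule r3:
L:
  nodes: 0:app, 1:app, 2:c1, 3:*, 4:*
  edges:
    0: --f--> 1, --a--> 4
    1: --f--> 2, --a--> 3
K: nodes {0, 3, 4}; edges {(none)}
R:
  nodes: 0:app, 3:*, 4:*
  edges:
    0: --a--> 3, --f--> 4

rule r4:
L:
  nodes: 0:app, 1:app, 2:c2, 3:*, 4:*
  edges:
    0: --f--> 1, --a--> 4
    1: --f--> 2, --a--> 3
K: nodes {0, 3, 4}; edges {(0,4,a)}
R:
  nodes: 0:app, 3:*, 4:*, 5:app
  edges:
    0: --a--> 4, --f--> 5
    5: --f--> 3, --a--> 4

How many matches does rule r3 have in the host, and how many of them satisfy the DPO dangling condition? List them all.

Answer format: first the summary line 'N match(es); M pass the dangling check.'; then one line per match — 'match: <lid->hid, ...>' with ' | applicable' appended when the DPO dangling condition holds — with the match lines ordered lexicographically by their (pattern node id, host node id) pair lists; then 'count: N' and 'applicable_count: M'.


1 match(es); 0 pass the dangling check.
match: 0->11, 1->5, 2->1, 3->2, 4->10
count: 1
applicable_count: 0


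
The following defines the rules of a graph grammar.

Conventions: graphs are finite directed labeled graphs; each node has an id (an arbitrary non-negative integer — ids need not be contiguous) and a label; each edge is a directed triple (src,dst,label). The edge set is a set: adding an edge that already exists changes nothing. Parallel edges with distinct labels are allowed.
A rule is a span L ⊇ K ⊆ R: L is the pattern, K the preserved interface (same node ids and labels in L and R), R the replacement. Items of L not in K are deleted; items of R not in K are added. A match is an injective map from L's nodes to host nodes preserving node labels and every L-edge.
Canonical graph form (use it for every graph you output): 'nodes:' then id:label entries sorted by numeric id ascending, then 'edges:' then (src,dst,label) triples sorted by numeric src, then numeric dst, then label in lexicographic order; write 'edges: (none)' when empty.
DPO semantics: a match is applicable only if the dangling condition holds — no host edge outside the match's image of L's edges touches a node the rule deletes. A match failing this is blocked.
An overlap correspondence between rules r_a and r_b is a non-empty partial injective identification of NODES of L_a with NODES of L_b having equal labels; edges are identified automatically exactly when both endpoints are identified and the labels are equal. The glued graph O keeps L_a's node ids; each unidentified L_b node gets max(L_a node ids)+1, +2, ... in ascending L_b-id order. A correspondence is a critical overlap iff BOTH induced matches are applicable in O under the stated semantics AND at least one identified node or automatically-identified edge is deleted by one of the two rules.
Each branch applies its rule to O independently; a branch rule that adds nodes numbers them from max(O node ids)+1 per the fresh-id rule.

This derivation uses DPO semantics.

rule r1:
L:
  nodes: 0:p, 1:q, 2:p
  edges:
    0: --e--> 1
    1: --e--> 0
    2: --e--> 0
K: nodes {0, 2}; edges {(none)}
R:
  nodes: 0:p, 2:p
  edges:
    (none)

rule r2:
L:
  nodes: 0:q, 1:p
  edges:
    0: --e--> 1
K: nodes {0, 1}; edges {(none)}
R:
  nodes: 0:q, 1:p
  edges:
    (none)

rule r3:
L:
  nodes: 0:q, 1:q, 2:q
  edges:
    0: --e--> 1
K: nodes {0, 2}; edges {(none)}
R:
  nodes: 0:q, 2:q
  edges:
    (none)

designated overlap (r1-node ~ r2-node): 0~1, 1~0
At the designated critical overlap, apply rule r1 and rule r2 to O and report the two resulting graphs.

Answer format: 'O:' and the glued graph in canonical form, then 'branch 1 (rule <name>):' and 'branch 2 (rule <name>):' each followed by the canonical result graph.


O:
nodes: 0:p, 1:q, 2:p
edges: (0,1,e); (1,0,e); (2,0,e)
branch 1 (rule r1):
nodes: 0:p, 2:p
edges: (none)
branch 2 (rule r2):
nodes: 0:p, 1:q, 2:p
edges: (0,1,e); (2,0,e)


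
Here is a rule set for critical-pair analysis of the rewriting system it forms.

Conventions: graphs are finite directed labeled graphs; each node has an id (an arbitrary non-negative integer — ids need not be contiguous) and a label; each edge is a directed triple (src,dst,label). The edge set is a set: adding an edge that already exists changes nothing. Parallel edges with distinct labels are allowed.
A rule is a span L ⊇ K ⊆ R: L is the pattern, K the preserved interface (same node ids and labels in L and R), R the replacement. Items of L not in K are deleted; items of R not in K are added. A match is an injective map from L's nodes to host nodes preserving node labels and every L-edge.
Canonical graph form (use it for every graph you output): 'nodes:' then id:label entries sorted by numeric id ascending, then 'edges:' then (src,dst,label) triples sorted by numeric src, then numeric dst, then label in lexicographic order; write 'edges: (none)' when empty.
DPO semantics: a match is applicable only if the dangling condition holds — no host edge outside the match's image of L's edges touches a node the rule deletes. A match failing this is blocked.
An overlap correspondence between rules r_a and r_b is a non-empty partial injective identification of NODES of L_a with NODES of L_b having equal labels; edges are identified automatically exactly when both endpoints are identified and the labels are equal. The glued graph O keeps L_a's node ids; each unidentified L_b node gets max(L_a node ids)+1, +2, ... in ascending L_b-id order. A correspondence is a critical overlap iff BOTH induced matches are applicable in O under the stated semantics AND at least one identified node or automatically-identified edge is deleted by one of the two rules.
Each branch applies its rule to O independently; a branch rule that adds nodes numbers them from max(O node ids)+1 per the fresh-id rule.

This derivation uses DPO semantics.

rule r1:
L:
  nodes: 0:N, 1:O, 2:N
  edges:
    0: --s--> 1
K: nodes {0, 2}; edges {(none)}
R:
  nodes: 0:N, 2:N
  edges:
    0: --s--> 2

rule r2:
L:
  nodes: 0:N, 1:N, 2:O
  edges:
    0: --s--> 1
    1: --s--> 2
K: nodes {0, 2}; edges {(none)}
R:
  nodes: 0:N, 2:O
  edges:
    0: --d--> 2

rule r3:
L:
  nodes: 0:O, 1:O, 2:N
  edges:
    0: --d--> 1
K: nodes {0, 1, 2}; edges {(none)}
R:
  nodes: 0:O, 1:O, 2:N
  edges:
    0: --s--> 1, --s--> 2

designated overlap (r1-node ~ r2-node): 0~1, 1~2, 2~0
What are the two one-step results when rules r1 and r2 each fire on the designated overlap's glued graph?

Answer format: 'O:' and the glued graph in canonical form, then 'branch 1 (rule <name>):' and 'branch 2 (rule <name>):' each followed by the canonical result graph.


O:
nodes: 0:N, 1:O, 2:N
edges: (0,1,s); (2,0,s)
branch 1 (rule r1):
nodes: 0:N, 2:N
edges: (0,2,s); (2,0,s)
branch 2 (rule r2):
nodes: 1:O, 2:N
edges: (2,1,d)


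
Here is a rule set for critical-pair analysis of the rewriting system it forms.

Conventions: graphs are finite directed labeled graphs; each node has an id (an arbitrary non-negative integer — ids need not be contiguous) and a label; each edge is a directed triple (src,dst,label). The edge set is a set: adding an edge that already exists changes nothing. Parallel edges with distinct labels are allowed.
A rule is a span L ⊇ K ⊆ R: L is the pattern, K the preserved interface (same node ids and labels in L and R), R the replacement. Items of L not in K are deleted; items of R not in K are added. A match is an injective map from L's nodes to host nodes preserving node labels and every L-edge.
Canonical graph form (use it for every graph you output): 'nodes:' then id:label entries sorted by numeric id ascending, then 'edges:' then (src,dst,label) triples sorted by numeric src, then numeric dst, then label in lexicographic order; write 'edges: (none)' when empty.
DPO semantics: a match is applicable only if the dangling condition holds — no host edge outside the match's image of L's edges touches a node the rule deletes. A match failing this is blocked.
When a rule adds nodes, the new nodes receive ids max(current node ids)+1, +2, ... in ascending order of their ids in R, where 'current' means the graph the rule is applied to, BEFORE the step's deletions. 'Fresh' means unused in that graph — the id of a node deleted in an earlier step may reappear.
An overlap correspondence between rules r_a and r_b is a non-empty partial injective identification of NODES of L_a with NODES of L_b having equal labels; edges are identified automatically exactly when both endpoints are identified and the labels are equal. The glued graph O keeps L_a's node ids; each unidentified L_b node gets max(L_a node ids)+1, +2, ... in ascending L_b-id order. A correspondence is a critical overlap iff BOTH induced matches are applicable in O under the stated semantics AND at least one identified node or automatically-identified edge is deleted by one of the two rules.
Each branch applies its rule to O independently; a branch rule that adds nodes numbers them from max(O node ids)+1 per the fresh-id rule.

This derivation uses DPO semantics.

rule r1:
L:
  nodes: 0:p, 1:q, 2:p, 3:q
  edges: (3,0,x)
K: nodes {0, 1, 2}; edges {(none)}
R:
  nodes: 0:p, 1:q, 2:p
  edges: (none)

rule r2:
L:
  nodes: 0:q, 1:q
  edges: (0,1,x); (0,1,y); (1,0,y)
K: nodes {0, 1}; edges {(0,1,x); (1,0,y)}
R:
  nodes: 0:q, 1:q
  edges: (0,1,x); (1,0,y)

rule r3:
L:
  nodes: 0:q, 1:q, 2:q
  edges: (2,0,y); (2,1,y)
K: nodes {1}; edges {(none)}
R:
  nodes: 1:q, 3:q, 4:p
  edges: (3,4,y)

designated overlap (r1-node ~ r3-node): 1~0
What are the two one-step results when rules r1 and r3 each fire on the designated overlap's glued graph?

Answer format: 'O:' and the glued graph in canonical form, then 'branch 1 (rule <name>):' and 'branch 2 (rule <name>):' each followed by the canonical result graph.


O:
nodes: 0:p, 1:q, 2:p, 3:q, 4:q, 5:q
edges: (3,0,x); (5,1,y); (5,4,y)
branch 1 (rule r1):
nodes: 0:p, 1:q, 2:p, 4:q, 5:q
edges: (5,1,y); (5,4,y)
branch 2 (rule r3):
nodes: 0:p, 2:p, 3:q, 4:q, 6:q, 7:p
edges: (3,0,x); (6,7,y)


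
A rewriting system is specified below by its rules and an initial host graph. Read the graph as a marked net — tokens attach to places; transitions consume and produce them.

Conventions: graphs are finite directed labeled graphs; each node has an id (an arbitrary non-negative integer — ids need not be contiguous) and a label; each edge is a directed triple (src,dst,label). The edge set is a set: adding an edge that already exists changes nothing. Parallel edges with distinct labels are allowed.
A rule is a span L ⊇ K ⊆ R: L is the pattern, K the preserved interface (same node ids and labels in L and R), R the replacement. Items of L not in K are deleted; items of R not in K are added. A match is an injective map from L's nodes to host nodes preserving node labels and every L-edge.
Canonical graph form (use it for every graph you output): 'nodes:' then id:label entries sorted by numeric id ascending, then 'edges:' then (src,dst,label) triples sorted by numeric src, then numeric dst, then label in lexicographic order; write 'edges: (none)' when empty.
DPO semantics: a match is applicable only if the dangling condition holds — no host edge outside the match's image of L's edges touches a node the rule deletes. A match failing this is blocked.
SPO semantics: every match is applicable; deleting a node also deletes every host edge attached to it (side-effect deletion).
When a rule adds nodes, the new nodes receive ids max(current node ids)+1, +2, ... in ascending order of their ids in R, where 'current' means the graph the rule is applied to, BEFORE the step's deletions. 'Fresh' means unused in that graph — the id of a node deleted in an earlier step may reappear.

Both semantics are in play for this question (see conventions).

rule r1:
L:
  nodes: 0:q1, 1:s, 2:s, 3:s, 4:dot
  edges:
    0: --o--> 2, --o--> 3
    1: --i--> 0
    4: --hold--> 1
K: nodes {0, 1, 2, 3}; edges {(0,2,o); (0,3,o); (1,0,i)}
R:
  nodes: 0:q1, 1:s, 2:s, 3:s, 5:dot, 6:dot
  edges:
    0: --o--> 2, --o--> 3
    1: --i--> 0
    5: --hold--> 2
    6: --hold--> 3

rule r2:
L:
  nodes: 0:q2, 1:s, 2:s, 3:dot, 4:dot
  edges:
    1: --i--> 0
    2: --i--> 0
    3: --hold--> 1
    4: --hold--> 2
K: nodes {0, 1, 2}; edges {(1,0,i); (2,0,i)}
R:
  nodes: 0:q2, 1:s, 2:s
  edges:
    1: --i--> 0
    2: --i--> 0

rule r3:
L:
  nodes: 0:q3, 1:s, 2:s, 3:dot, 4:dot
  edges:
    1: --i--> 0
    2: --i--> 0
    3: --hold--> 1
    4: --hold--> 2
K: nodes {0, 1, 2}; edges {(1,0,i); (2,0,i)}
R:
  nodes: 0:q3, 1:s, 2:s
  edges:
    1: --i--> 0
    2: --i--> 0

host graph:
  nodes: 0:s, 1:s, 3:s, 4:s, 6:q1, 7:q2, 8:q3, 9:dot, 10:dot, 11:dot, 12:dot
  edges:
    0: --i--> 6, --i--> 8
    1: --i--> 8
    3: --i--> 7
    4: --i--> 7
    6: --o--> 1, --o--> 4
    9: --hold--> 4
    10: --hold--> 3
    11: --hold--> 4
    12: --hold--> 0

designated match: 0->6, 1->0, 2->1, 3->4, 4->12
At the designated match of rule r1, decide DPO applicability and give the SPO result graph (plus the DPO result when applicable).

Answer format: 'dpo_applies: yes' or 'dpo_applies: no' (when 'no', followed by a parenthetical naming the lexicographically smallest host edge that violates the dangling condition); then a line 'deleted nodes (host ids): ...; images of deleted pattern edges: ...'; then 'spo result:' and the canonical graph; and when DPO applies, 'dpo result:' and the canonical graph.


dpo_applies: yes
deleted nodes (host ids): 12; images of deleted pattern edges: (12,0,hold)
spo result:
nodes: 0:s, 1:s, 3:s, 4:s, 6:q1, 7:q2, 8:q3, 9:dot, 10:dot, 11:dot, 13:dot, 14:dot
edges: (0,6,i); (0,8,i); (1,8,i); (3,7,i); (4,7,i); (6,1,o); (6,4,o); (9,4,hold); (10,3,hold); (11,4,hold); (13,1,hold); (14,4,hold)
dpo result:
nodes: 0:s, 1:s, 3:s, 4:s, 6:q1, 7:q2, 8:q3, 9:dot, 10:dot, 11:dot, 13:dot, 14:dot
edges: (0,6,i); (0,8,i); (1,8,i); (3,7,i); (4,7,i); (6,1,o); (6,4,o); (9,4,hold); (10,3,hold); (11,4,hold); (13,1,hold); (14,4,hold)


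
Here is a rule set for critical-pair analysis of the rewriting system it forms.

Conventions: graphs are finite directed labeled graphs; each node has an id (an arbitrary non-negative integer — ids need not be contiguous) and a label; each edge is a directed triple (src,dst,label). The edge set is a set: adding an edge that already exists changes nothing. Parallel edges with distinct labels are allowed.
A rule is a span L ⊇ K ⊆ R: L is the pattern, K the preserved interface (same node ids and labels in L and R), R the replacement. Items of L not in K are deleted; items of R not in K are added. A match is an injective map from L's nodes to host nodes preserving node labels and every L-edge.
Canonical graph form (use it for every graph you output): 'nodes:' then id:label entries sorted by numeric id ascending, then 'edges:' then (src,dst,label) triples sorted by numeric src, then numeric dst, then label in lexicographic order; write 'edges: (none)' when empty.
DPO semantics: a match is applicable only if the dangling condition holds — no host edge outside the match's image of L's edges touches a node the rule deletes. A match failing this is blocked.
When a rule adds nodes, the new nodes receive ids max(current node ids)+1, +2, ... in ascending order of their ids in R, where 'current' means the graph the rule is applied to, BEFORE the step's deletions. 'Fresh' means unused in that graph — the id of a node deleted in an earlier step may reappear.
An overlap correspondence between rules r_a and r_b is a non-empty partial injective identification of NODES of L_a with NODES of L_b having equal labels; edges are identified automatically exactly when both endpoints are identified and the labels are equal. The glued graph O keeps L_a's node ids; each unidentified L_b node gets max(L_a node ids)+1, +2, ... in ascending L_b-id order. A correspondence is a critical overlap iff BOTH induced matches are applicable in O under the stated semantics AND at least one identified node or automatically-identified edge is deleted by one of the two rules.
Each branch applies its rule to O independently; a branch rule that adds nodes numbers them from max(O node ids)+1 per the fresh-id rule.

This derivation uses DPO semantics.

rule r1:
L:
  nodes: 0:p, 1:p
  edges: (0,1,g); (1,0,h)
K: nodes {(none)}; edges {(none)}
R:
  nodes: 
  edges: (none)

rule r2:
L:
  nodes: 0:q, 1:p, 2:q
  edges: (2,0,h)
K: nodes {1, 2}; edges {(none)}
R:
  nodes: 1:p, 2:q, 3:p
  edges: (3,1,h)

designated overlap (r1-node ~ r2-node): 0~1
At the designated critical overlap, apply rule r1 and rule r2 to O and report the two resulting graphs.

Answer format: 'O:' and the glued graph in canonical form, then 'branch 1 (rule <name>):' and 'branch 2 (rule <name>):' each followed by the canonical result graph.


O:
nodes: 0:p, 1:p, 2:q, 3:q
edges: (0,1,g); (1,0,h); (3,2,h)
branch 1 (rule r1):
nodes: 2:q, 3:q
edges: (3,2,h)
branch 2 (rule r2):
nodes: 0:p, 1:p, 3:q, 4:p
edges: (0,1,g); (1,0,h); (4,0,h)


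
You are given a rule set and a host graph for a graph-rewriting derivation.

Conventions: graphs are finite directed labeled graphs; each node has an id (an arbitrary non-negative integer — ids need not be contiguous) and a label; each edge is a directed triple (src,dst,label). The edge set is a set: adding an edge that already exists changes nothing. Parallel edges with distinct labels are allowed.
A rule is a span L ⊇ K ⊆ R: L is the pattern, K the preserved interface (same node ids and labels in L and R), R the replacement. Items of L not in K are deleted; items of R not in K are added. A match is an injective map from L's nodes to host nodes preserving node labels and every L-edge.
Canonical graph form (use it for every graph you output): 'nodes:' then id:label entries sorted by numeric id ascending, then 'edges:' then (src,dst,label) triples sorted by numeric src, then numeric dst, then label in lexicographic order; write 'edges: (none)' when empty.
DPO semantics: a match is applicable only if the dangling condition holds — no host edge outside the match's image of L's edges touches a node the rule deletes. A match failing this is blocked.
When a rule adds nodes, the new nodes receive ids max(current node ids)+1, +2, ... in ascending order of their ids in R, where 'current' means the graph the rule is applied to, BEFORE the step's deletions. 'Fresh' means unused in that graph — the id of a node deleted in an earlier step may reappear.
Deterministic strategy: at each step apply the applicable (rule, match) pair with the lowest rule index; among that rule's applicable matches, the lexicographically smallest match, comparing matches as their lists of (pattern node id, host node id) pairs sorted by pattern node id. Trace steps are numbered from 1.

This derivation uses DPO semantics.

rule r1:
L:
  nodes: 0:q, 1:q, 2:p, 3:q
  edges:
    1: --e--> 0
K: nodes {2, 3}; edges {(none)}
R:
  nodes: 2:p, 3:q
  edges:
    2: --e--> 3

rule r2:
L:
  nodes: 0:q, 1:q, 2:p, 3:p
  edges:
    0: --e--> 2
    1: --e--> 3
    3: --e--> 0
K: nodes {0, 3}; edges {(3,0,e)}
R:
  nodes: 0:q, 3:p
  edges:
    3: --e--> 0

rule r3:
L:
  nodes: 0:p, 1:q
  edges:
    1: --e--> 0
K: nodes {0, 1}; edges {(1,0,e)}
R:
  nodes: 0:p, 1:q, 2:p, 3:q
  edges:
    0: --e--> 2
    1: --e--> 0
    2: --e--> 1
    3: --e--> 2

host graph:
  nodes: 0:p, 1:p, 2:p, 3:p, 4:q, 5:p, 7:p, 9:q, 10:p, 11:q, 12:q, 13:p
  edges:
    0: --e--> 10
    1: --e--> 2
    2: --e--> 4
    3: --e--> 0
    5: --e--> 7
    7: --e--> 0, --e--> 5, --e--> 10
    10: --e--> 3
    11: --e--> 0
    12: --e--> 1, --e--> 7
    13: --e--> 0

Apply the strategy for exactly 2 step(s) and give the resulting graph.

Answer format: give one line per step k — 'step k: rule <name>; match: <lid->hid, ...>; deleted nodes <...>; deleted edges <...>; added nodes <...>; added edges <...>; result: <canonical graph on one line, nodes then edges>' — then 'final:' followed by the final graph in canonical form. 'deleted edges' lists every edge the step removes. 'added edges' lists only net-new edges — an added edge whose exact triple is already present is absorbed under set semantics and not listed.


step 1: rule r3; match: 0->0, 1->11; deleted nodes (none); deleted edges (none); added nodes 14, 15; added edges (0,14,e); (14,11,e); (15,14,e); result: nodes: 0:p, 1:p, 2:p, 3:p, 4:q, 5:p, 7:p, 9:q, 10:p, 11:q, 12:q, 13:p, 14:p, 15:q edges: (0,10,e); (0,14,e); (1,2,e); (2,4,e); (3,0,e); (5,7,e); (7,0,e); (7,5,e); (7,10,e); (10,3,e); (11,0,e); (12,1,e); (12,7,e); (13,0,e); (14,11,e); (15,14,e)
step 2: rule r3; match: 0->0, 1->11; deleted nodes (none); deleted edges (none); added nodes 16, 17; added edges (0,16,e); (16,11,e); (17,16,e); result: nodes: 0:p, 1:p, 2:p, 3:p, 4:q, 5:p, 7:p, 9:q, 10:p, 11:q, 12:q, 13:p, 14:p, 15:q, 16:p, 17:q edges: (0,10,e); (0,14,e); (0,16,e); (1,2,e); (2,4,e); (3,0,e); (5,7,e); (7,0,e); (7,5,e); (7,10,e); (10,3,e); (11,0,e); (12,1,e); (12,7,e); (13,0,e); (14,11,e); (15,14,e); (16,11,e); (17,16,e)
final:
nodes: 0:p, 1:p, 2:p, 3:p, 4:q, 5:p, 7:p, 9:q, 10:p, 11:q, 12:q, 13:p, 14:p, 15:q, 16:p, 17:q
edges: (0,10,e); (0,14,e); (0,16,e); (1,2,e); (2,4,e); (3,0,e); (5,7,e); (7,0,e); (7,5,e); (7,10,e); (10,3,e); (11,0,e); (12,1,e); (12,7,e); (13,0,e); (14,11,e); (15,14,e); (16,11,e); (17,16,e)


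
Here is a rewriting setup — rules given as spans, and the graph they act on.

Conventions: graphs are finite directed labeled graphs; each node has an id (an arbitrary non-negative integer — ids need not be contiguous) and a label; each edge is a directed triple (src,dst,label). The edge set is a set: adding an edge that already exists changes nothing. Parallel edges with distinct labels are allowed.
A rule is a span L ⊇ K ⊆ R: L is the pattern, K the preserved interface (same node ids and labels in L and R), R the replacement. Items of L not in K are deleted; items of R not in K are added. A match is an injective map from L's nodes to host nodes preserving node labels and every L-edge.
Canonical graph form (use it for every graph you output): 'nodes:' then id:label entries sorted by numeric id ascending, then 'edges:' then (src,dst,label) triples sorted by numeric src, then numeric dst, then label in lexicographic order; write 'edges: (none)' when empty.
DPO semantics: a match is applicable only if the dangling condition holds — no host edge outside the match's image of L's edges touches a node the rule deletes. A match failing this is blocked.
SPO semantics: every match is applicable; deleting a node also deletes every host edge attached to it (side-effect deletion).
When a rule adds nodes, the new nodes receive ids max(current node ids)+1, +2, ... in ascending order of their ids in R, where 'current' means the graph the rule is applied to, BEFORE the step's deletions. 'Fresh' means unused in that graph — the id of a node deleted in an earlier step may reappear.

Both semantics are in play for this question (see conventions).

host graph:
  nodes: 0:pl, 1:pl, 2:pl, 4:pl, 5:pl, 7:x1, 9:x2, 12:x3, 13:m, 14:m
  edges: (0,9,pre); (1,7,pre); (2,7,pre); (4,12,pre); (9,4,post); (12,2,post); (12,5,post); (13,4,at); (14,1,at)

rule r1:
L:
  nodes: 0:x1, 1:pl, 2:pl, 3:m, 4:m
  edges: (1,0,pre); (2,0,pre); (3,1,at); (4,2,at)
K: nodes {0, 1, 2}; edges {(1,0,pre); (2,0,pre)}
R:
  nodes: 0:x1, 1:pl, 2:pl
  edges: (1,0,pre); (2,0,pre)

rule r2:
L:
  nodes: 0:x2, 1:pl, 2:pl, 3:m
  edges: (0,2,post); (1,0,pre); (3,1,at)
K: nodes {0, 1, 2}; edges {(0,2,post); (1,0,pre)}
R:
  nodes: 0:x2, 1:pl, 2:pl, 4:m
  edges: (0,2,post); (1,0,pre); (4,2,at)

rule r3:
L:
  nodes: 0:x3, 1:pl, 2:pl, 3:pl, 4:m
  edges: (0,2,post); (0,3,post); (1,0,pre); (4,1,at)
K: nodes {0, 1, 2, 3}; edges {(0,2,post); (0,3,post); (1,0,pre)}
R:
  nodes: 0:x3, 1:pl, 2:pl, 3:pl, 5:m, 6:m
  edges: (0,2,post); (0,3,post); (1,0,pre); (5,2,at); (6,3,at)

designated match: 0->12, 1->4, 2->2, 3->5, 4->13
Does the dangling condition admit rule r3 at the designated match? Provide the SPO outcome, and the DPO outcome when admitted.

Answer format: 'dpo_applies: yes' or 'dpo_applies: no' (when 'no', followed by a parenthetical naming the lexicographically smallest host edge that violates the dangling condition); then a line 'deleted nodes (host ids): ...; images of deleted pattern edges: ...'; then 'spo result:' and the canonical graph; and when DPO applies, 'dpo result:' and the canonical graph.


dpo_applies: yes
deleted nodes (host ids): 13; images of deleted pattern edges: (13,4,at)
spo result:
nodes: 0:pl, 1:pl, 2:pl, 4:pl, 5:pl, 7:x1, 9:x2, 12:x3, 14:m, 15:m, 16:m
edges: (0,9,pre); (1,7,pre); (2,7,pre); (4,12,pre); (9,4,post); (12,2,post); (12,5,post); (14,1,at); (15,2,at); (16,5,at)
dpo result:
nodes: 0:pl, 1:pl, 2:pl, 4:pl, 5:pl, 7:x1, 9:x2, 12:x3, 14:m, 15:m, 16:m
edges: (0,9,pre); (1,7,pre); (2,7,pre); (4,12,pre); (9,4,post); (12,2,post); (12,5,post); (14,1,at); (15,2,at); (16,5,at)
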